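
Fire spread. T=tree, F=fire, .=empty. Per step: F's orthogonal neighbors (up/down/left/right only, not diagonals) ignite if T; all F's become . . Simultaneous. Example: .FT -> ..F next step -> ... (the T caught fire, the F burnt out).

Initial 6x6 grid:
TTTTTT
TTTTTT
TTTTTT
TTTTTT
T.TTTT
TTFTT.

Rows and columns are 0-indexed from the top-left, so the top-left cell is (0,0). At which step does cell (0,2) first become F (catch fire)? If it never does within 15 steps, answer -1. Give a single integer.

Step 1: cell (0,2)='T' (+3 fires, +1 burnt)
Step 2: cell (0,2)='T' (+4 fires, +3 burnt)
Step 3: cell (0,2)='T' (+5 fires, +4 burnt)
Step 4: cell (0,2)='T' (+6 fires, +5 burnt)
Step 5: cell (0,2)='F' (+6 fires, +6 burnt)
  -> target ignites at step 5
Step 6: cell (0,2)='.' (+5 fires, +6 burnt)
Step 7: cell (0,2)='.' (+3 fires, +5 burnt)
Step 8: cell (0,2)='.' (+1 fires, +3 burnt)
Step 9: cell (0,2)='.' (+0 fires, +1 burnt)
  fire out at step 9

5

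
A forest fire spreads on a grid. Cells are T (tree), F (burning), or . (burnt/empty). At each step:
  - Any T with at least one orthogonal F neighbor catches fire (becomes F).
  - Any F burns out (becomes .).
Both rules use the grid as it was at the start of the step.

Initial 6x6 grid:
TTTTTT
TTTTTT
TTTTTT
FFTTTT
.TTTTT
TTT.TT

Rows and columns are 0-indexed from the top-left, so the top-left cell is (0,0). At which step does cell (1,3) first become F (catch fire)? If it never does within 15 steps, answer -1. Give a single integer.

Step 1: cell (1,3)='T' (+4 fires, +2 burnt)
Step 2: cell (1,3)='T' (+6 fires, +4 burnt)
Step 3: cell (1,3)='T' (+8 fires, +6 burnt)
Step 4: cell (1,3)='F' (+5 fires, +8 burnt)
  -> target ignites at step 4
Step 5: cell (1,3)='.' (+5 fires, +5 burnt)
Step 6: cell (1,3)='.' (+3 fires, +5 burnt)
Step 7: cell (1,3)='.' (+1 fires, +3 burnt)
Step 8: cell (1,3)='.' (+0 fires, +1 burnt)
  fire out at step 8

4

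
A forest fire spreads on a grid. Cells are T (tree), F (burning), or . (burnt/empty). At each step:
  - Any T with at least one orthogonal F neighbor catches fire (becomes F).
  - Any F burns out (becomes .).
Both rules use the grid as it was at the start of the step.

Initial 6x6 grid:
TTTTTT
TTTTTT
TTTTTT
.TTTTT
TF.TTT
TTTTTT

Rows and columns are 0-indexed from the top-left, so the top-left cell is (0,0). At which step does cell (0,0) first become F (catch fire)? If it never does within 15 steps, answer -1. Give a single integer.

Step 1: cell (0,0)='T' (+3 fires, +1 burnt)
Step 2: cell (0,0)='T' (+4 fires, +3 burnt)
Step 3: cell (0,0)='T' (+5 fires, +4 burnt)
Step 4: cell (0,0)='T' (+7 fires, +5 burnt)
Step 5: cell (0,0)='F' (+7 fires, +7 burnt)
  -> target ignites at step 5
Step 6: cell (0,0)='.' (+4 fires, +7 burnt)
Step 7: cell (0,0)='.' (+2 fires, +4 burnt)
Step 8: cell (0,0)='.' (+1 fires, +2 burnt)
Step 9: cell (0,0)='.' (+0 fires, +1 burnt)
  fire out at step 9

5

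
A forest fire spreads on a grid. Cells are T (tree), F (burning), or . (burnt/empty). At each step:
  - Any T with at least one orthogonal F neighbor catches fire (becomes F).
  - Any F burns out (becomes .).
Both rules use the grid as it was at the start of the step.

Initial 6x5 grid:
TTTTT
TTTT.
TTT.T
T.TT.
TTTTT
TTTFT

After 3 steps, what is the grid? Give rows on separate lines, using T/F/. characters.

Step 1: 3 trees catch fire, 1 burn out
  TTTTT
  TTTT.
  TTT.T
  T.TT.
  TTTFT
  TTF.F
Step 2: 4 trees catch fire, 3 burn out
  TTTTT
  TTTT.
  TTT.T
  T.TF.
  TTF.F
  TF...
Step 3: 3 trees catch fire, 4 burn out
  TTTTT
  TTTT.
  TTT.T
  T.F..
  TF...
  F....

TTTTT
TTTT.
TTT.T
T.F..
TF...
F....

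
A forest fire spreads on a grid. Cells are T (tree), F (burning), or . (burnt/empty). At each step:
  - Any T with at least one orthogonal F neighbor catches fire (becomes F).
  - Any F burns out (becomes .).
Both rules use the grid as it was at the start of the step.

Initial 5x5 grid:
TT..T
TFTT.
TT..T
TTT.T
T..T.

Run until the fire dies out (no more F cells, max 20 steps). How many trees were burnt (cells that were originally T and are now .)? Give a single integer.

Step 1: +4 fires, +1 burnt (F count now 4)
Step 2: +4 fires, +4 burnt (F count now 4)
Step 3: +2 fires, +4 burnt (F count now 2)
Step 4: +1 fires, +2 burnt (F count now 1)
Step 5: +0 fires, +1 burnt (F count now 0)
Fire out after step 5
Initially T: 15, now '.': 21
Total burnt (originally-T cells now '.'): 11

Answer: 11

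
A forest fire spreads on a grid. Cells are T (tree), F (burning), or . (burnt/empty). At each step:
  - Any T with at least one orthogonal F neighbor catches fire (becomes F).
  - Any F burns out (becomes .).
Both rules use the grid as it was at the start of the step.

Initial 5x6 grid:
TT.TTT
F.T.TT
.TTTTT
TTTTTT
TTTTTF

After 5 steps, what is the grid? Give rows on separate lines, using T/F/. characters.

Step 1: 3 trees catch fire, 2 burn out
  FT.TTT
  ..T.TT
  .TTTTT
  TTTTTF
  TTTTF.
Step 2: 4 trees catch fire, 3 burn out
  .F.TTT
  ..T.TT
  .TTTTF
  TTTTF.
  TTTF..
Step 3: 4 trees catch fire, 4 burn out
  ...TTT
  ..T.TF
  .TTTF.
  TTTF..
  TTF...
Step 4: 5 trees catch fire, 4 burn out
  ...TTF
  ..T.F.
  .TTF..
  TTF...
  TF....
Step 5: 4 trees catch fire, 5 burn out
  ...TF.
  ..T...
  .TF...
  TF....
  F.....

...TF.
..T...
.TF...
TF....
F.....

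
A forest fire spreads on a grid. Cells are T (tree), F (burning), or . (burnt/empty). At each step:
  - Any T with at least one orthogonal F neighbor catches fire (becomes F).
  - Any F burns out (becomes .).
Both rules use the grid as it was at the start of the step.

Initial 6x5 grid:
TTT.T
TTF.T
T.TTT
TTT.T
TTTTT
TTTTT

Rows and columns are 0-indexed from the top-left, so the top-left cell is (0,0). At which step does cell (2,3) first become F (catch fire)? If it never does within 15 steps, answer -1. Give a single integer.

Step 1: cell (2,3)='T' (+3 fires, +1 burnt)
Step 2: cell (2,3)='F' (+4 fires, +3 burnt)
  -> target ignites at step 2
Step 3: cell (2,3)='.' (+5 fires, +4 burnt)
Step 4: cell (2,3)='.' (+6 fires, +5 burnt)
Step 5: cell (2,3)='.' (+5 fires, +6 burnt)
Step 6: cell (2,3)='.' (+2 fires, +5 burnt)
Step 7: cell (2,3)='.' (+0 fires, +2 burnt)
  fire out at step 7

2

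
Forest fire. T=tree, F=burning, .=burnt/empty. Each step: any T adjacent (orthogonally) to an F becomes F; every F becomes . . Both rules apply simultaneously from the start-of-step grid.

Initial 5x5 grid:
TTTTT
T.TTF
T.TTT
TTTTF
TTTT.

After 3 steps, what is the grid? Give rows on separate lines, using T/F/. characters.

Step 1: 4 trees catch fire, 2 burn out
  TTTTF
  T.TF.
  T.TTF
  TTTF.
  TTTT.
Step 2: 5 trees catch fire, 4 burn out
  TTTF.
  T.F..
  T.TF.
  TTF..
  TTTF.
Step 3: 4 trees catch fire, 5 burn out
  TTF..
  T....
  T.F..
  TF...
  TTF..

TTF..
T....
T.F..
TF...
TTF..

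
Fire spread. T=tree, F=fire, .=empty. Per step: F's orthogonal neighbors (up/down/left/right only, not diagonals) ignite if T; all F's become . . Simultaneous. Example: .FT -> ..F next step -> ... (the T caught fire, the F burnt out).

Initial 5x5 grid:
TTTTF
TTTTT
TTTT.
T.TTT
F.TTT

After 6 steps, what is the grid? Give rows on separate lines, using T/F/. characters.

Step 1: 3 trees catch fire, 2 burn out
  TTTF.
  TTTTF
  TTTT.
  F.TTT
  ..TTT
Step 2: 3 trees catch fire, 3 burn out
  TTF..
  TTTF.
  FTTT.
  ..TTT
  ..TTT
Step 3: 5 trees catch fire, 3 burn out
  TF...
  FTF..
  .FTF.
  ..TTT
  ..TTT
Step 4: 4 trees catch fire, 5 burn out
  F....
  .F...
  ..F..
  ..TFT
  ..TTT
Step 5: 3 trees catch fire, 4 burn out
  .....
  .....
  .....
  ..F.F
  ..TFT
Step 6: 2 trees catch fire, 3 burn out
  .....
  .....
  .....
  .....
  ..F.F

.....
.....
.....
.....
..F.F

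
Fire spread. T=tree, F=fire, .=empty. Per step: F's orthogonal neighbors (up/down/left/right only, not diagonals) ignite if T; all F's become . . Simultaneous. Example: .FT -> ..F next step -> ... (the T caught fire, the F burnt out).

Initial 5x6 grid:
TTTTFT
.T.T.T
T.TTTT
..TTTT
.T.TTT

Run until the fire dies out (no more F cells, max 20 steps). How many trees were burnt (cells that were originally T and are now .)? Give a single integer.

Answer: 19

Derivation:
Step 1: +2 fires, +1 burnt (F count now 2)
Step 2: +3 fires, +2 burnt (F count now 3)
Step 3: +3 fires, +3 burnt (F count now 3)
Step 4: +6 fires, +3 burnt (F count now 6)
Step 5: +4 fires, +6 burnt (F count now 4)
Step 6: +1 fires, +4 burnt (F count now 1)
Step 7: +0 fires, +1 burnt (F count now 0)
Fire out after step 7
Initially T: 21, now '.': 28
Total burnt (originally-T cells now '.'): 19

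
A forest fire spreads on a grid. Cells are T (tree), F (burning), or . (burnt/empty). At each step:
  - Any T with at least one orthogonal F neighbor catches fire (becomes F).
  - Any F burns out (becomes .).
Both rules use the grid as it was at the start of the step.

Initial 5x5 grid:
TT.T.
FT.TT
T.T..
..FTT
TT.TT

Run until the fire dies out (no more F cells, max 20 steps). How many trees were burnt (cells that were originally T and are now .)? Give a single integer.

Answer: 9

Derivation:
Step 1: +5 fires, +2 burnt (F count now 5)
Step 2: +3 fires, +5 burnt (F count now 3)
Step 3: +1 fires, +3 burnt (F count now 1)
Step 4: +0 fires, +1 burnt (F count now 0)
Fire out after step 4
Initially T: 14, now '.': 20
Total burnt (originally-T cells now '.'): 9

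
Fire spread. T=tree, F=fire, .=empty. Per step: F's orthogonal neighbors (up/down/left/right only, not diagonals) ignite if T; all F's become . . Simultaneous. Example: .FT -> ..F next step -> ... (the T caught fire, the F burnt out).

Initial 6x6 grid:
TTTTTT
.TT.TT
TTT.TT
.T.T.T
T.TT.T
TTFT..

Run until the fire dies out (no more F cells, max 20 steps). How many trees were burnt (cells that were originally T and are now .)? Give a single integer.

Answer: 7

Derivation:
Step 1: +3 fires, +1 burnt (F count now 3)
Step 2: +2 fires, +3 burnt (F count now 2)
Step 3: +2 fires, +2 burnt (F count now 2)
Step 4: +0 fires, +2 burnt (F count now 0)
Fire out after step 4
Initially T: 25, now '.': 18
Total burnt (originally-T cells now '.'): 7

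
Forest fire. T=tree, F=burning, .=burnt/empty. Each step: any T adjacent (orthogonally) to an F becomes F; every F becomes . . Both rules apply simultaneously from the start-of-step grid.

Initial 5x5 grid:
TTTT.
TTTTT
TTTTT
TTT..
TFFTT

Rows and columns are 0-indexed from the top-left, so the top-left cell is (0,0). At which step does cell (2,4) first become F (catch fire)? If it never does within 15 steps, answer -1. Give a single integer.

Step 1: cell (2,4)='T' (+4 fires, +2 burnt)
Step 2: cell (2,4)='T' (+4 fires, +4 burnt)
Step 3: cell (2,4)='T' (+4 fires, +4 burnt)
Step 4: cell (2,4)='F' (+5 fires, +4 burnt)
  -> target ignites at step 4
Step 5: cell (2,4)='.' (+3 fires, +5 burnt)
Step 6: cell (2,4)='.' (+0 fires, +3 burnt)
  fire out at step 6

4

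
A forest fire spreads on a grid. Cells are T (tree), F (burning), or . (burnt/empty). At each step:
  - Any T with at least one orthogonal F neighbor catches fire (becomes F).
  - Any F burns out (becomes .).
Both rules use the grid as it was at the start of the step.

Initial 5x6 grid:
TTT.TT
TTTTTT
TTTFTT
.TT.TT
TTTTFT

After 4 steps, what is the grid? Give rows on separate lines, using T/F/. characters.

Step 1: 6 trees catch fire, 2 burn out
  TTT.TT
  TTTFTT
  TTF.FT
  .TT.FT
  TTTF.F
Step 2: 7 trees catch fire, 6 burn out
  TTT.TT
  TTF.FT
  TF...F
  .TF..F
  TTF...
Step 3: 7 trees catch fire, 7 burn out
  TTF.FT
  TF...F
  F.....
  .F....
  TF....
Step 4: 4 trees catch fire, 7 burn out
  TF...F
  F.....
  ......
  ......
  F.....

TF...F
F.....
......
......
F.....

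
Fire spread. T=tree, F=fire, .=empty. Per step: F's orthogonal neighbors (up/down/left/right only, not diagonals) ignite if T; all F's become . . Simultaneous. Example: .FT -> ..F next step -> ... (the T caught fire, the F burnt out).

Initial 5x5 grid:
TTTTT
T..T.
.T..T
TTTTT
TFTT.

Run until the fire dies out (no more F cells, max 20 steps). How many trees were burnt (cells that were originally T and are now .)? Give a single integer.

Answer: 10

Derivation:
Step 1: +3 fires, +1 burnt (F count now 3)
Step 2: +4 fires, +3 burnt (F count now 4)
Step 3: +1 fires, +4 burnt (F count now 1)
Step 4: +1 fires, +1 burnt (F count now 1)
Step 5: +1 fires, +1 burnt (F count now 1)
Step 6: +0 fires, +1 burnt (F count now 0)
Fire out after step 6
Initially T: 17, now '.': 18
Total burnt (originally-T cells now '.'): 10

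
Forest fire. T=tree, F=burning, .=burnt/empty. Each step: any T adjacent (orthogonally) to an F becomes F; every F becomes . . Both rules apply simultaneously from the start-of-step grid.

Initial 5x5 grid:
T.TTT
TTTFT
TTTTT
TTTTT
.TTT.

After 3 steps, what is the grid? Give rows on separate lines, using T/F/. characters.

Step 1: 4 trees catch fire, 1 burn out
  T.TFT
  TTF.F
  TTTFT
  TTTTT
  .TTT.
Step 2: 6 trees catch fire, 4 burn out
  T.F.F
  TF...
  TTF.F
  TTTFT
  .TTT.
Step 3: 5 trees catch fire, 6 burn out
  T....
  F....
  TF...
  TTF.F
  .TTF.

T....
F....
TF...
TTF.F
.TTF.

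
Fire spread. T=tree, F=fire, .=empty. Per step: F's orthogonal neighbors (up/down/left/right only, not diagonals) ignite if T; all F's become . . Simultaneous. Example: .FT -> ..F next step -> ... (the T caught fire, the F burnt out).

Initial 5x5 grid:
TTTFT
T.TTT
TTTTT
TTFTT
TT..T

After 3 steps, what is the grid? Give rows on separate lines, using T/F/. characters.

Step 1: 6 trees catch fire, 2 burn out
  TTF.F
  T.TFT
  TTFTT
  TF.FT
  TT..T
Step 2: 8 trees catch fire, 6 burn out
  TF...
  T.F.F
  TF.FT
  F...F
  TF..T
Step 3: 5 trees catch fire, 8 burn out
  F....
  T....
  F...F
  .....
  F...F

F....
T....
F...F
.....
F...F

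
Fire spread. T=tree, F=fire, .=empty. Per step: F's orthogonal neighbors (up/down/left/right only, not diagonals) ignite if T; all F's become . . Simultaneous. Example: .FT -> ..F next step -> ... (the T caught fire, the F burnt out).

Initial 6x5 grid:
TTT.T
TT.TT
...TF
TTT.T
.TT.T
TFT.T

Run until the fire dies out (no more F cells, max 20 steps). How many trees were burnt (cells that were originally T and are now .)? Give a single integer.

Step 1: +6 fires, +2 burnt (F count now 6)
Step 2: +5 fires, +6 burnt (F count now 5)
Step 3: +3 fires, +5 burnt (F count now 3)
Step 4: +0 fires, +3 burnt (F count now 0)
Fire out after step 4
Initially T: 19, now '.': 25
Total burnt (originally-T cells now '.'): 14

Answer: 14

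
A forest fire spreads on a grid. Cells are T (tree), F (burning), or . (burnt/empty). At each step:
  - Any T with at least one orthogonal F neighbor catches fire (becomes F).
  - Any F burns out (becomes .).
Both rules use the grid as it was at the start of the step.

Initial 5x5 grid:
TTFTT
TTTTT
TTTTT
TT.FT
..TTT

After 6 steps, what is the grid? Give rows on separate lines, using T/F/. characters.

Step 1: 6 trees catch fire, 2 burn out
  TF.FT
  TTFTT
  TTTFT
  TT..F
  ..TFT
Step 2: 8 trees catch fire, 6 burn out
  F...F
  TF.FT
  TTF.F
  TT...
  ..F.F
Step 3: 3 trees catch fire, 8 burn out
  .....
  F...F
  TF...
  TT...
  .....
Step 4: 2 trees catch fire, 3 burn out
  .....
  .....
  F....
  TF...
  .....
Step 5: 1 trees catch fire, 2 burn out
  .....
  .....
  .....
  F....
  .....
Step 6: 0 trees catch fire, 1 burn out
  .....
  .....
  .....
  .....
  .....

.....
.....
.....
.....
.....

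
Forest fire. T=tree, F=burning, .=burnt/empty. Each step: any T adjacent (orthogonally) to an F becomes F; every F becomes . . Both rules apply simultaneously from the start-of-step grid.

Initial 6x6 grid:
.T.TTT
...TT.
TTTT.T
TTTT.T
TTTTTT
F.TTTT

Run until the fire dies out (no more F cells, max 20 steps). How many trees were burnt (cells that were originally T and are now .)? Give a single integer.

Answer: 25

Derivation:
Step 1: +1 fires, +1 burnt (F count now 1)
Step 2: +2 fires, +1 burnt (F count now 2)
Step 3: +3 fires, +2 burnt (F count now 3)
Step 4: +4 fires, +3 burnt (F count now 4)
Step 5: +4 fires, +4 burnt (F count now 4)
Step 6: +3 fires, +4 burnt (F count now 3)
Step 7: +3 fires, +3 burnt (F count now 3)
Step 8: +3 fires, +3 burnt (F count now 3)
Step 9: +1 fires, +3 burnt (F count now 1)
Step 10: +1 fires, +1 burnt (F count now 1)
Step 11: +0 fires, +1 burnt (F count now 0)
Fire out after step 11
Initially T: 26, now '.': 35
Total burnt (originally-T cells now '.'): 25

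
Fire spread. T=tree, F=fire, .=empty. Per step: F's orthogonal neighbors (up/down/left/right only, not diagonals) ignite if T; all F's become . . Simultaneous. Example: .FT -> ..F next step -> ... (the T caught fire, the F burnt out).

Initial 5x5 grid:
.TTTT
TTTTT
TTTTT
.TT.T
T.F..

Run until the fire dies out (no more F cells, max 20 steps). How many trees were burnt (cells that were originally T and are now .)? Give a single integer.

Answer: 17

Derivation:
Step 1: +1 fires, +1 burnt (F count now 1)
Step 2: +2 fires, +1 burnt (F count now 2)
Step 3: +3 fires, +2 burnt (F count now 3)
Step 4: +5 fires, +3 burnt (F count now 5)
Step 5: +5 fires, +5 burnt (F count now 5)
Step 6: +1 fires, +5 burnt (F count now 1)
Step 7: +0 fires, +1 burnt (F count now 0)
Fire out after step 7
Initially T: 18, now '.': 24
Total burnt (originally-T cells now '.'): 17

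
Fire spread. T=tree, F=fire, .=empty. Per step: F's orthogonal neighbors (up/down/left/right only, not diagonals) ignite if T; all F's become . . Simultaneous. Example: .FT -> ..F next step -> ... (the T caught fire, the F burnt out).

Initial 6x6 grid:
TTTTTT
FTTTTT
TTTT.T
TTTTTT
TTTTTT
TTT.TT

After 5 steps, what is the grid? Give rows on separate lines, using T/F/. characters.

Step 1: 3 trees catch fire, 1 burn out
  FTTTTT
  .FTTTT
  FTTT.T
  TTTTTT
  TTTTTT
  TTT.TT
Step 2: 4 trees catch fire, 3 burn out
  .FTTTT
  ..FTTT
  .FTT.T
  FTTTTT
  TTTTTT
  TTT.TT
Step 3: 5 trees catch fire, 4 burn out
  ..FTTT
  ...FTT
  ..FT.T
  .FTTTT
  FTTTTT
  TTT.TT
Step 4: 6 trees catch fire, 5 burn out
  ...FTT
  ....FT
  ...F.T
  ..FTTT
  .FTTTT
  FTT.TT
Step 5: 5 trees catch fire, 6 burn out
  ....FT
  .....F
  .....T
  ...FTT
  ..FTTT
  .FT.TT

....FT
.....F
.....T
...FTT
..FTTT
.FT.TT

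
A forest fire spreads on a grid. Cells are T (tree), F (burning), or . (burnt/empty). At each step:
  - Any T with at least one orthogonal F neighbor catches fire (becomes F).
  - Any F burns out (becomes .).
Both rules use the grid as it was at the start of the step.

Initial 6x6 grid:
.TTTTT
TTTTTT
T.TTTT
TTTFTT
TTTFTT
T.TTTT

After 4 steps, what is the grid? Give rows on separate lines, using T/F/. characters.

Step 1: 6 trees catch fire, 2 burn out
  .TTTTT
  TTTTTT
  T.TFTT
  TTF.FT
  TTF.FT
  T.TFTT
Step 2: 9 trees catch fire, 6 burn out
  .TTTTT
  TTTFTT
  T.F.FT
  TF...F
  TF...F
  T.F.FT
Step 3: 7 trees catch fire, 9 burn out
  .TTFTT
  TTF.FT
  T....F
  F.....
  F.....
  T....F
Step 4: 6 trees catch fire, 7 burn out
  .TF.FT
  TF...F
  F.....
  ......
  ......
  F.....

.TF.FT
TF...F
F.....
......
......
F.....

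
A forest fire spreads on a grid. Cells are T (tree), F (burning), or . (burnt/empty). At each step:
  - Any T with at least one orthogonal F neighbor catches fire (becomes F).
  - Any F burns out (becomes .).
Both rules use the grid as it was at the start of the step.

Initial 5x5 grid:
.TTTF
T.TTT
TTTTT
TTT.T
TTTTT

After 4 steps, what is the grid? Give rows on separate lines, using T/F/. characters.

Step 1: 2 trees catch fire, 1 burn out
  .TTF.
  T.TTF
  TTTTT
  TTT.T
  TTTTT
Step 2: 3 trees catch fire, 2 burn out
  .TF..
  T.TF.
  TTTTF
  TTT.T
  TTTTT
Step 3: 4 trees catch fire, 3 burn out
  .F...
  T.F..
  TTTF.
  TTT.F
  TTTTT
Step 4: 2 trees catch fire, 4 burn out
  .....
  T....
  TTF..
  TTT..
  TTTTF

.....
T....
TTF..
TTT..
TTTTF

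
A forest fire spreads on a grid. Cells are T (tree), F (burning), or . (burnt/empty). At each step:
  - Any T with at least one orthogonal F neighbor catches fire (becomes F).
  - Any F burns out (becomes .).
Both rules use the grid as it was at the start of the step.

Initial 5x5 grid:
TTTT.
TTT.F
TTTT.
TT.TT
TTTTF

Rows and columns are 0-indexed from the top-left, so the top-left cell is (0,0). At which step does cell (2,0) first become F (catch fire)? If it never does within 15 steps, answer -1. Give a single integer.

Step 1: cell (2,0)='T' (+2 fires, +2 burnt)
Step 2: cell (2,0)='T' (+2 fires, +2 burnt)
Step 3: cell (2,0)='T' (+2 fires, +2 burnt)
Step 4: cell (2,0)='T' (+3 fires, +2 burnt)
Step 5: cell (2,0)='T' (+3 fires, +3 burnt)
Step 6: cell (2,0)='F' (+3 fires, +3 burnt)
  -> target ignites at step 6
Step 7: cell (2,0)='.' (+3 fires, +3 burnt)
Step 8: cell (2,0)='.' (+1 fires, +3 burnt)
Step 9: cell (2,0)='.' (+0 fires, +1 burnt)
  fire out at step 9

6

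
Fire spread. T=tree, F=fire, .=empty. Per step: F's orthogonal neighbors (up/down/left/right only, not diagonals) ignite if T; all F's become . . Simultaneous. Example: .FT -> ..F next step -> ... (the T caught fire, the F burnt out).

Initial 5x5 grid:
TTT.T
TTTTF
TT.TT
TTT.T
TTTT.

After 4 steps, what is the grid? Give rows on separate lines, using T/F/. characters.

Step 1: 3 trees catch fire, 1 burn out
  TTT.F
  TTTF.
  TT.TF
  TTT.T
  TTTT.
Step 2: 3 trees catch fire, 3 burn out
  TTT..
  TTF..
  TT.F.
  TTT.F
  TTTT.
Step 3: 2 trees catch fire, 3 burn out
  TTF..
  TF...
  TT...
  TTT..
  TTTT.
Step 4: 3 trees catch fire, 2 burn out
  TF...
  F....
  TF...
  TTT..
  TTTT.

TF...
F....
TF...
TTT..
TTTT.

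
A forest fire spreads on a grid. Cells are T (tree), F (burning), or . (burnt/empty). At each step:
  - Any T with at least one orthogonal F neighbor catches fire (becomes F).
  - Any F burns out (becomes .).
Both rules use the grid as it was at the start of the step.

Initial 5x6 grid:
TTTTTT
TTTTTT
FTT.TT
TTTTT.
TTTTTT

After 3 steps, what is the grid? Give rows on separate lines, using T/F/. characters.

Step 1: 3 trees catch fire, 1 burn out
  TTTTTT
  FTTTTT
  .FT.TT
  FTTTT.
  TTTTTT
Step 2: 5 trees catch fire, 3 burn out
  FTTTTT
  .FTTTT
  ..F.TT
  .FTTT.
  FTTTTT
Step 3: 4 trees catch fire, 5 burn out
  .FTTTT
  ..FTTT
  ....TT
  ..FTT.
  .FTTTT

.FTTTT
..FTTT
....TT
..FTT.
.FTTTT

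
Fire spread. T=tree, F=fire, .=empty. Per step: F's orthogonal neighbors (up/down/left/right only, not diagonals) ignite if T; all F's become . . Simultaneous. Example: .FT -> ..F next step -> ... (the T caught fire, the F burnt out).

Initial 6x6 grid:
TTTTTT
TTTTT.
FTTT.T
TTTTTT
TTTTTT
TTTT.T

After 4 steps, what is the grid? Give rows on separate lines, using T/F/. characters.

Step 1: 3 trees catch fire, 1 burn out
  TTTTTT
  FTTTT.
  .FTT.T
  FTTTTT
  TTTTTT
  TTTT.T
Step 2: 5 trees catch fire, 3 burn out
  FTTTTT
  .FTTT.
  ..FT.T
  .FTTTT
  FTTTTT
  TTTT.T
Step 3: 6 trees catch fire, 5 burn out
  .FTTTT
  ..FTT.
  ...F.T
  ..FTTT
  .FTTTT
  FTTT.T
Step 4: 5 trees catch fire, 6 burn out
  ..FTTT
  ...FT.
  .....T
  ...FTT
  ..FTTT
  .FTT.T

..FTTT
...FT.
.....T
...FTT
..FTTT
.FTT.T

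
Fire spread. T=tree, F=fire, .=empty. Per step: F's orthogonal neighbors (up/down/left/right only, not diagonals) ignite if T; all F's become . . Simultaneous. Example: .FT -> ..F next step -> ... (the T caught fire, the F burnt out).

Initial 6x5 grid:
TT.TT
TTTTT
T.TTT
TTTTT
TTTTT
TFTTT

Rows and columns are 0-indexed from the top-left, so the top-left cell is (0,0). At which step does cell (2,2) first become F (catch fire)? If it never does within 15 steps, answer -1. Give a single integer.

Step 1: cell (2,2)='T' (+3 fires, +1 burnt)
Step 2: cell (2,2)='T' (+4 fires, +3 burnt)
Step 3: cell (2,2)='T' (+4 fires, +4 burnt)
Step 4: cell (2,2)='F' (+4 fires, +4 burnt)
  -> target ignites at step 4
Step 5: cell (2,2)='.' (+4 fires, +4 burnt)
Step 6: cell (2,2)='.' (+4 fires, +4 burnt)
Step 7: cell (2,2)='.' (+3 fires, +4 burnt)
Step 8: cell (2,2)='.' (+1 fires, +3 burnt)
Step 9: cell (2,2)='.' (+0 fires, +1 burnt)
  fire out at step 9

4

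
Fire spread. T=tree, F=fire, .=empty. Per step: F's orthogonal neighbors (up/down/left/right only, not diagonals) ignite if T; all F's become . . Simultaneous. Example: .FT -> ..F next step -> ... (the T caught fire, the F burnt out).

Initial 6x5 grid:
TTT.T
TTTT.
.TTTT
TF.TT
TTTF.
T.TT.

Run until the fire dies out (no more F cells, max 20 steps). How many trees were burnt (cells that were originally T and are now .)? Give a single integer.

Step 1: +6 fires, +2 burnt (F count now 6)
Step 2: +6 fires, +6 burnt (F count now 6)
Step 3: +6 fires, +6 burnt (F count now 6)
Step 4: +2 fires, +6 burnt (F count now 2)
Step 5: +0 fires, +2 burnt (F count now 0)
Fire out after step 5
Initially T: 21, now '.': 29
Total burnt (originally-T cells now '.'): 20

Answer: 20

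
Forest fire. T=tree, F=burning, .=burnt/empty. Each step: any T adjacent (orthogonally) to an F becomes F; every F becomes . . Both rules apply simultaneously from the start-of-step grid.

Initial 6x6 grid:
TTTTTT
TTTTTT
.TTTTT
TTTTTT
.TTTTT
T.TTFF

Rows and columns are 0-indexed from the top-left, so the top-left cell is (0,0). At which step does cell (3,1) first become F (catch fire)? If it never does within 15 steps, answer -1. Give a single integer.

Step 1: cell (3,1)='T' (+3 fires, +2 burnt)
Step 2: cell (3,1)='T' (+4 fires, +3 burnt)
Step 3: cell (3,1)='T' (+4 fires, +4 burnt)
Step 4: cell (3,1)='T' (+5 fires, +4 burnt)
Step 5: cell (3,1)='F' (+5 fires, +5 burnt)
  -> target ignites at step 5
Step 6: cell (3,1)='.' (+4 fires, +5 burnt)
Step 7: cell (3,1)='.' (+2 fires, +4 burnt)
Step 8: cell (3,1)='.' (+2 fires, +2 burnt)
Step 9: cell (3,1)='.' (+1 fires, +2 burnt)
Step 10: cell (3,1)='.' (+0 fires, +1 burnt)
  fire out at step 10

5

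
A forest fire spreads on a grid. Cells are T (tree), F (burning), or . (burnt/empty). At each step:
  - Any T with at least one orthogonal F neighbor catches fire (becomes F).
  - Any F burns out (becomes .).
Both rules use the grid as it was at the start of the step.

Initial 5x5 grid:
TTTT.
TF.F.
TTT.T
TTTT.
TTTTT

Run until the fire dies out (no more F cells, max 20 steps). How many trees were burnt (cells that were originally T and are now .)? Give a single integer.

Answer: 17

Derivation:
Step 1: +4 fires, +2 burnt (F count now 4)
Step 2: +5 fires, +4 burnt (F count now 5)
Step 3: +3 fires, +5 burnt (F count now 3)
Step 4: +3 fires, +3 burnt (F count now 3)
Step 5: +1 fires, +3 burnt (F count now 1)
Step 6: +1 fires, +1 burnt (F count now 1)
Step 7: +0 fires, +1 burnt (F count now 0)
Fire out after step 7
Initially T: 18, now '.': 24
Total burnt (originally-T cells now '.'): 17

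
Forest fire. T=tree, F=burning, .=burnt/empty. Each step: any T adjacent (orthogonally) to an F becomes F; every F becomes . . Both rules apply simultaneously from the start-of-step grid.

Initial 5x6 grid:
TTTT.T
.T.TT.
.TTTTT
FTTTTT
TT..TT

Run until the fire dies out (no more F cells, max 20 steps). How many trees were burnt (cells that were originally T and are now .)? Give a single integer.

Answer: 21

Derivation:
Step 1: +2 fires, +1 burnt (F count now 2)
Step 2: +3 fires, +2 burnt (F count now 3)
Step 3: +3 fires, +3 burnt (F count now 3)
Step 4: +3 fires, +3 burnt (F count now 3)
Step 5: +6 fires, +3 burnt (F count now 6)
Step 6: +4 fires, +6 burnt (F count now 4)
Step 7: +0 fires, +4 burnt (F count now 0)
Fire out after step 7
Initially T: 22, now '.': 29
Total burnt (originally-T cells now '.'): 21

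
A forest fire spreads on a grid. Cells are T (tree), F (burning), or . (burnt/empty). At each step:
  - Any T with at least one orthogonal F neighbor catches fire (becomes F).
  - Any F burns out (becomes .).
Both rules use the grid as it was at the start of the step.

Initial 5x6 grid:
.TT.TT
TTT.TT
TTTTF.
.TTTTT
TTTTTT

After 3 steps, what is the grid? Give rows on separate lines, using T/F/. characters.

Step 1: 3 trees catch fire, 1 burn out
  .TT.TT
  TTT.FT
  TTTF..
  .TTTFT
  TTTTTT
Step 2: 6 trees catch fire, 3 burn out
  .TT.FT
  TTT..F
  TTF...
  .TTF.F
  TTTTFT
Step 3: 6 trees catch fire, 6 burn out
  .TT..F
  TTF...
  TF....
  .TF...
  TTTF.F

.TT..F
TTF...
TF....
.TF...
TTTF.F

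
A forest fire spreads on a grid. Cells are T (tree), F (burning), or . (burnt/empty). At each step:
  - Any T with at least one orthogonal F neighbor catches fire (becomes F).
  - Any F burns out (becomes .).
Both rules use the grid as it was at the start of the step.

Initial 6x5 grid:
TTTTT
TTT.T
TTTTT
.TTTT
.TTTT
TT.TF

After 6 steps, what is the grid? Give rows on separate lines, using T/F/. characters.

Step 1: 2 trees catch fire, 1 burn out
  TTTTT
  TTT.T
  TTTTT
  .TTTT
  .TTTF
  TT.F.
Step 2: 2 trees catch fire, 2 burn out
  TTTTT
  TTT.T
  TTTTT
  .TTTF
  .TTF.
  TT...
Step 3: 3 trees catch fire, 2 burn out
  TTTTT
  TTT.T
  TTTTF
  .TTF.
  .TF..
  TT...
Step 4: 4 trees catch fire, 3 burn out
  TTTTT
  TTT.F
  TTTF.
  .TF..
  .F...
  TT...
Step 5: 4 trees catch fire, 4 burn out
  TTTTF
  TTT..
  TTF..
  .F...
  .....
  TF...
Step 6: 4 trees catch fire, 4 burn out
  TTTF.
  TTF..
  TF...
  .....
  .....
  F....

TTTF.
TTF..
TF...
.....
.....
F....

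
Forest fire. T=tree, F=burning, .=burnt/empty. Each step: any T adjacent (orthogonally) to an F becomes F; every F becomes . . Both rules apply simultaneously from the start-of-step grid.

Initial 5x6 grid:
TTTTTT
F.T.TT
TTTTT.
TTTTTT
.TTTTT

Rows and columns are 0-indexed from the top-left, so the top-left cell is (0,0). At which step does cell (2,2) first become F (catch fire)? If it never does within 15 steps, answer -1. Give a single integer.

Step 1: cell (2,2)='T' (+2 fires, +1 burnt)
Step 2: cell (2,2)='T' (+3 fires, +2 burnt)
Step 3: cell (2,2)='F' (+3 fires, +3 burnt)
  -> target ignites at step 3
Step 4: cell (2,2)='.' (+5 fires, +3 burnt)
Step 5: cell (2,2)='.' (+4 fires, +5 burnt)
Step 6: cell (2,2)='.' (+4 fires, +4 burnt)
Step 7: cell (2,2)='.' (+3 fires, +4 burnt)
Step 8: cell (2,2)='.' (+1 fires, +3 burnt)
Step 9: cell (2,2)='.' (+0 fires, +1 burnt)
  fire out at step 9

3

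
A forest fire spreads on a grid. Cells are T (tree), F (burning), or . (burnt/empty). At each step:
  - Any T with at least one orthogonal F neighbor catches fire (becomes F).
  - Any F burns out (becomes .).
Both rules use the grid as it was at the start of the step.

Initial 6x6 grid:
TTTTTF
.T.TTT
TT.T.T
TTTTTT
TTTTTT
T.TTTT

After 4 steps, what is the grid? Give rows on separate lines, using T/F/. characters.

Step 1: 2 trees catch fire, 1 burn out
  TTTTF.
  .T.TTF
  TT.T.T
  TTTTTT
  TTTTTT
  T.TTTT
Step 2: 3 trees catch fire, 2 burn out
  TTTF..
  .T.TF.
  TT.T.F
  TTTTTT
  TTTTTT
  T.TTTT
Step 3: 3 trees catch fire, 3 burn out
  TTF...
  .T.F..
  TT.T..
  TTTTTF
  TTTTTT
  T.TTTT
Step 4: 4 trees catch fire, 3 burn out
  TF....
  .T....
  TT.F..
  TTTTF.
  TTTTTF
  T.TTTT

TF....
.T....
TT.F..
TTTTF.
TTTTTF
T.TTTT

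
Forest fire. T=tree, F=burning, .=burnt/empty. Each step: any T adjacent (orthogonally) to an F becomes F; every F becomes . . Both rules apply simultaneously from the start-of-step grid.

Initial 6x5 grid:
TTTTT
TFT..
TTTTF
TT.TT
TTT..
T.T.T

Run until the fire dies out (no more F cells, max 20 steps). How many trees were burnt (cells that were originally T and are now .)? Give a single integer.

Answer: 20

Derivation:
Step 1: +6 fires, +2 burnt (F count now 6)
Step 2: +6 fires, +6 burnt (F count now 6)
Step 3: +3 fires, +6 burnt (F count now 3)
Step 4: +3 fires, +3 burnt (F count now 3)
Step 5: +2 fires, +3 burnt (F count now 2)
Step 6: +0 fires, +2 burnt (F count now 0)
Fire out after step 6
Initially T: 21, now '.': 29
Total burnt (originally-T cells now '.'): 20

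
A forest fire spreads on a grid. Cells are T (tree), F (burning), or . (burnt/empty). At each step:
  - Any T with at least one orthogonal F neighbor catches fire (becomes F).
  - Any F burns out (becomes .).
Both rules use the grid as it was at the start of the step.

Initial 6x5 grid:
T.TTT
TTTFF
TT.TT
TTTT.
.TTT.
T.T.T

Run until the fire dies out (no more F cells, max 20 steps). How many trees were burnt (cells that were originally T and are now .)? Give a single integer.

Step 1: +5 fires, +2 burnt (F count now 5)
Step 2: +3 fires, +5 burnt (F count now 3)
Step 3: +4 fires, +3 burnt (F count now 4)
Step 4: +4 fires, +4 burnt (F count now 4)
Step 5: +3 fires, +4 burnt (F count now 3)
Step 6: +0 fires, +3 burnt (F count now 0)
Fire out after step 6
Initially T: 21, now '.': 28
Total burnt (originally-T cells now '.'): 19

Answer: 19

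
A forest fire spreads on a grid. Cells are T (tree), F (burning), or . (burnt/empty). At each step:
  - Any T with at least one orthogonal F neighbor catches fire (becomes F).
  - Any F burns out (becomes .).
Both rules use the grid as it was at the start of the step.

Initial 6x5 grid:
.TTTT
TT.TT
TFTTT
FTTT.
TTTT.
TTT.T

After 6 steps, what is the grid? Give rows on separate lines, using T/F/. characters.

Step 1: 5 trees catch fire, 2 burn out
  .TTTT
  TF.TT
  F.FTT
  .FTT.
  FTTT.
  TTT.T
Step 2: 6 trees catch fire, 5 burn out
  .FTTT
  F..TT
  ...FT
  ..FT.
  .FTT.
  FTT.T
Step 3: 6 trees catch fire, 6 burn out
  ..FTT
  ...FT
  ....F
  ...F.
  ..FT.
  .FT.T
Step 4: 4 trees catch fire, 6 burn out
  ...FT
  ....F
  .....
  .....
  ...F.
  ..F.T
Step 5: 1 trees catch fire, 4 burn out
  ....F
  .....
  .....
  .....
  .....
  ....T
Step 6: 0 trees catch fire, 1 burn out
  .....
  .....
  .....
  .....
  .....
  ....T

.....
.....
.....
.....
.....
....T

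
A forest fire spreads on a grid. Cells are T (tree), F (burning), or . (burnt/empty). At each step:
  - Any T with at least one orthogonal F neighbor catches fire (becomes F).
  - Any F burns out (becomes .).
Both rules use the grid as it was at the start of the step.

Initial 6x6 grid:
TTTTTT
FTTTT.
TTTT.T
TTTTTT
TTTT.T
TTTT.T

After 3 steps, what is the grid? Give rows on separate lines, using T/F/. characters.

Step 1: 3 trees catch fire, 1 burn out
  FTTTTT
  .FTTT.
  FTTT.T
  TTTTTT
  TTTT.T
  TTTT.T
Step 2: 4 trees catch fire, 3 burn out
  .FTTTT
  ..FTT.
  .FTT.T
  FTTTTT
  TTTT.T
  TTTT.T
Step 3: 5 trees catch fire, 4 burn out
  ..FTTT
  ...FT.
  ..FT.T
  .FTTTT
  FTTT.T
  TTTT.T

..FTTT
...FT.
..FT.T
.FTTTT
FTTT.T
TTTT.T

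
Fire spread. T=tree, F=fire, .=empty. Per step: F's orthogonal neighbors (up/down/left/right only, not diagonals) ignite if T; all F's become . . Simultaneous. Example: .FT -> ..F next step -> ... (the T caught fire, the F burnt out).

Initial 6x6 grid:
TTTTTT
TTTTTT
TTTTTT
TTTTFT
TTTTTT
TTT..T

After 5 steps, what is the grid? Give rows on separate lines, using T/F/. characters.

Step 1: 4 trees catch fire, 1 burn out
  TTTTTT
  TTTTTT
  TTTTFT
  TTTF.F
  TTTTFT
  TTT..T
Step 2: 6 trees catch fire, 4 burn out
  TTTTTT
  TTTTFT
  TTTF.F
  TTF...
  TTTF.F
  TTT..T
Step 3: 7 trees catch fire, 6 burn out
  TTTTFT
  TTTF.F
  TTF...
  TF....
  TTF...
  TTT..F
Step 4: 7 trees catch fire, 7 burn out
  TTTF.F
  TTF...
  TF....
  F.....
  TF....
  TTF...
Step 5: 5 trees catch fire, 7 burn out
  TTF...
  TF....
  F.....
  ......
  F.....
  TF....

TTF...
TF....
F.....
......
F.....
TF....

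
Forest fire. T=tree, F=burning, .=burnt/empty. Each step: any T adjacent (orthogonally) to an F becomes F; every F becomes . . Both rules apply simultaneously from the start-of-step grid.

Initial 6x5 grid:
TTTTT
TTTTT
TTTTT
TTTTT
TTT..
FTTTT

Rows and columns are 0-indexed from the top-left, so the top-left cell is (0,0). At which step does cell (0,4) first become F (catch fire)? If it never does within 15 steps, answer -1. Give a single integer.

Step 1: cell (0,4)='T' (+2 fires, +1 burnt)
Step 2: cell (0,4)='T' (+3 fires, +2 burnt)
Step 3: cell (0,4)='T' (+4 fires, +3 burnt)
Step 4: cell (0,4)='T' (+4 fires, +4 burnt)
Step 5: cell (0,4)='T' (+4 fires, +4 burnt)
Step 6: cell (0,4)='T' (+4 fires, +4 burnt)
Step 7: cell (0,4)='T' (+3 fires, +4 burnt)
Step 8: cell (0,4)='T' (+2 fires, +3 burnt)
Step 9: cell (0,4)='F' (+1 fires, +2 burnt)
  -> target ignites at step 9
Step 10: cell (0,4)='.' (+0 fires, +1 burnt)
  fire out at step 10

9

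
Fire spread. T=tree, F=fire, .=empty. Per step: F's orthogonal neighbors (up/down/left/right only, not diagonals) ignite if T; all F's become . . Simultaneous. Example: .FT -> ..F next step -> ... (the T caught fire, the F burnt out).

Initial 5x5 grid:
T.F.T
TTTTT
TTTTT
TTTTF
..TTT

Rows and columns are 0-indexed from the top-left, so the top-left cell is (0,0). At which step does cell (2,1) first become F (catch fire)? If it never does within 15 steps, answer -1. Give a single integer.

Step 1: cell (2,1)='T' (+4 fires, +2 burnt)
Step 2: cell (2,1)='T' (+7 fires, +4 burnt)
Step 3: cell (2,1)='F' (+5 fires, +7 burnt)
  -> target ignites at step 3
Step 4: cell (2,1)='.' (+3 fires, +5 burnt)
Step 5: cell (2,1)='.' (+0 fires, +3 burnt)
  fire out at step 5

3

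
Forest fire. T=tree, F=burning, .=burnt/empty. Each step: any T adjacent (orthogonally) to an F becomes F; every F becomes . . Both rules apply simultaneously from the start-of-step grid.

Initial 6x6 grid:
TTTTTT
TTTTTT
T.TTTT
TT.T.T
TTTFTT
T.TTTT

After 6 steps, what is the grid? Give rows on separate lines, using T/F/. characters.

Step 1: 4 trees catch fire, 1 burn out
  TTTTTT
  TTTTTT
  T.TTTT
  TT.F.T
  TTF.FT
  T.TFTT
Step 2: 5 trees catch fire, 4 burn out
  TTTTTT
  TTTTTT
  T.TFTT
  TT...T
  TF...F
  T.F.FT
Step 3: 7 trees catch fire, 5 burn out
  TTTTTT
  TTTFTT
  T.F.FT
  TF...F
  F.....
  T....F
Step 4: 6 trees catch fire, 7 burn out
  TTTFTT
  TTF.FT
  T....F
  F.....
  ......
  F.....
Step 5: 5 trees catch fire, 6 burn out
  TTF.FT
  TF...F
  F.....
  ......
  ......
  ......
Step 6: 3 trees catch fire, 5 burn out
  TF...F
  F.....
  ......
  ......
  ......
  ......

TF...F
F.....
......
......
......
......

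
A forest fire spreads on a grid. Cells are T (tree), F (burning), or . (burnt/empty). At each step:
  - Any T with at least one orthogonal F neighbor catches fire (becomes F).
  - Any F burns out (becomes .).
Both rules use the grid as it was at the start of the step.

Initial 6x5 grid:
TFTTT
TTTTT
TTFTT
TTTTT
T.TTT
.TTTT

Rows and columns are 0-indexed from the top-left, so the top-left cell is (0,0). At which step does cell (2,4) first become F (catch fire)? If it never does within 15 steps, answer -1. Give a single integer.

Step 1: cell (2,4)='T' (+7 fires, +2 burnt)
Step 2: cell (2,4)='F' (+8 fires, +7 burnt)
  -> target ignites at step 2
Step 3: cell (2,4)='.' (+6 fires, +8 burnt)
Step 4: cell (2,4)='.' (+4 fires, +6 burnt)
Step 5: cell (2,4)='.' (+1 fires, +4 burnt)
Step 6: cell (2,4)='.' (+0 fires, +1 burnt)
  fire out at step 6

2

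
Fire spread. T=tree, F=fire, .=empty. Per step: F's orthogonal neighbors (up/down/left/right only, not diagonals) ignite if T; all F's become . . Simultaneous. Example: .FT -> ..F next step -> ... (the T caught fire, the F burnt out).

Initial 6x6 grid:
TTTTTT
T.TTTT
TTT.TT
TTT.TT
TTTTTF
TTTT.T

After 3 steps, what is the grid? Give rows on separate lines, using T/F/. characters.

Step 1: 3 trees catch fire, 1 burn out
  TTTTTT
  T.TTTT
  TTT.TT
  TTT.TF
  TTTTF.
  TTTT.F
Step 2: 3 trees catch fire, 3 burn out
  TTTTTT
  T.TTTT
  TTT.TF
  TTT.F.
  TTTF..
  TTTT..
Step 3: 4 trees catch fire, 3 burn out
  TTTTTT
  T.TTTF
  TTT.F.
  TTT...
  TTF...
  TTTF..

TTTTTT
T.TTTF
TTT.F.
TTT...
TTF...
TTTF..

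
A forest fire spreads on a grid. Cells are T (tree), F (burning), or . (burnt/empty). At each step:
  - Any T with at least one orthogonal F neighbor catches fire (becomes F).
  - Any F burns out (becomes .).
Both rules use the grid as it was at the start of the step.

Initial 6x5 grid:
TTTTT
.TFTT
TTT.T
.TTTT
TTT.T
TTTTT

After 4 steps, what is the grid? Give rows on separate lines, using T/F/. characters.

Step 1: 4 trees catch fire, 1 burn out
  TTFTT
  .F.FT
  TTF.T
  .TTTT
  TTT.T
  TTTTT
Step 2: 5 trees catch fire, 4 burn out
  TF.FT
  ....F
  TF..T
  .TFTT
  TTT.T
  TTTTT
Step 3: 7 trees catch fire, 5 burn out
  F...F
  .....
  F...F
  .F.FT
  TTF.T
  TTTTT
Step 4: 3 trees catch fire, 7 burn out
  .....
  .....
  .....
  ....F
  TF..T
  TTFTT

.....
.....
.....
....F
TF..T
TTFTT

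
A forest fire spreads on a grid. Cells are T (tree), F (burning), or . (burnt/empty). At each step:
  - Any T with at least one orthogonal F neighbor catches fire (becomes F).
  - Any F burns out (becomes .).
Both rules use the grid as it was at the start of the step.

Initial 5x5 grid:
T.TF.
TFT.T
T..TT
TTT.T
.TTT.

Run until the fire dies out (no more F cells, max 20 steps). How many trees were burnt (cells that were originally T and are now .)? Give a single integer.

Answer: 11

Derivation:
Step 1: +3 fires, +2 burnt (F count now 3)
Step 2: +2 fires, +3 burnt (F count now 2)
Step 3: +1 fires, +2 burnt (F count now 1)
Step 4: +1 fires, +1 burnt (F count now 1)
Step 5: +2 fires, +1 burnt (F count now 2)
Step 6: +1 fires, +2 burnt (F count now 1)
Step 7: +1 fires, +1 burnt (F count now 1)
Step 8: +0 fires, +1 burnt (F count now 0)
Fire out after step 8
Initially T: 15, now '.': 21
Total burnt (originally-T cells now '.'): 11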